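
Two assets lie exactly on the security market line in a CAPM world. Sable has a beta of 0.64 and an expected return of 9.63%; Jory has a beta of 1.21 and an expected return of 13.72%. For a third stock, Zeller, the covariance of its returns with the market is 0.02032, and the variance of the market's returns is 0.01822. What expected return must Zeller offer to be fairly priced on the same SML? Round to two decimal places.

13.04%

MRP = (13.72% − 9.63%) / (1.21 − 0.64) = 7.1754%
R_f = 9.63% − 0.64 × 7.1754% = 5.0377%
β_Zeller = Cov / Var(R_m) = 0.02032 / 0.01822 = 1.1153
E(R_Zeller) = R_f + β × MRP = 5.0377% + 1.1153 × 7.1754% = 13.04%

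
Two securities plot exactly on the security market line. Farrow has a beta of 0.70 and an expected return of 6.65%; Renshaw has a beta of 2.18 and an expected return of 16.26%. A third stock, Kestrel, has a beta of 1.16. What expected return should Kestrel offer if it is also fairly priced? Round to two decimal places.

9.64%

MRP (SML slope) = (16.26% − 6.65%) / (2.18 − 0.70) = 9.61% / 1.48 = 6.4932%
R_f (intercept) = 6.65% − 0.70 × 6.4932% = 2.1048%
E(R_Kestrel) = R_f + β × MRP = 2.1048% + 1.16 × 6.4932% = 9.64%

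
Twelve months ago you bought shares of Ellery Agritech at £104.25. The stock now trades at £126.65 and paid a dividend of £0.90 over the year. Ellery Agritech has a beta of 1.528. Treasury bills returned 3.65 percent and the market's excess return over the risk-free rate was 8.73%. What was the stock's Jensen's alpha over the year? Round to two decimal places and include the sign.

Realised HPR = (P1 + D1 − P0) / P0 = (126.65 + 0.90 − 104.25) / 104.25 = 23.30 / 104.25 = 22.3501%
CAPM required = R_f + β·MRP = 3.65% + 1.528 × 8.73% = 16.98944%
α = realised − required = 22.3501% − 16.98944% = +5.36%

+5.36%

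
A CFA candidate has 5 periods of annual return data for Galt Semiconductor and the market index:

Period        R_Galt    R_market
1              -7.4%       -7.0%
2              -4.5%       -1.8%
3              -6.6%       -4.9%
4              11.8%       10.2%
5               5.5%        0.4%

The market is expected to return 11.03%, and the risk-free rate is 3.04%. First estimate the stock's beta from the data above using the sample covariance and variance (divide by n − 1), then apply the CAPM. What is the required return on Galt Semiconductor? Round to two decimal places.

Mean R_i = (-7.4 − 4.5 − 6.6 + 11.8 + 5.5) / 5 = -0.2400%
Mean R_m = (-7.0 − 1.8 − 4.9 + 10.2 + 0.4) / 5 = -0.6200%
Σ(R_i − R̄_i)(R_m − R̄_m) = 214.0560  ⇒  Cov = 214.0560 / 4 = 53.5140
Σ(R_m − R̄_m)² = 178.5280  ⇒  Var(R_m) = 178.5280 / 4 = 44.6320
β = Cov / Var(R_m) = 53.5140 / 44.6320 = 1.1990
MRP = 11.03% − 3.04% = 7.99%
E(R) = R_f + β × MRP = 3.04% + 1.1990 × 7.99% = 12.62%

12.62%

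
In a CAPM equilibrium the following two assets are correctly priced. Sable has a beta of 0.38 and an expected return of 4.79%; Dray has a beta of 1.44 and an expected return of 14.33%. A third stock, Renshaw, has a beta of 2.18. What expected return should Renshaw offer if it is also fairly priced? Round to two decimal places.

20.99%

MRP (SML slope) = (14.33% − 4.79%) / (1.44 − 0.38) = 9.54% / 1.06 = 9.0000%
R_f (intercept) = 4.79% − 0.38 × 9.0000% = 1.3700%
E(R_Renshaw) = R_f + β × MRP = 1.3700% + 2.18 × 9.0000% = 20.99%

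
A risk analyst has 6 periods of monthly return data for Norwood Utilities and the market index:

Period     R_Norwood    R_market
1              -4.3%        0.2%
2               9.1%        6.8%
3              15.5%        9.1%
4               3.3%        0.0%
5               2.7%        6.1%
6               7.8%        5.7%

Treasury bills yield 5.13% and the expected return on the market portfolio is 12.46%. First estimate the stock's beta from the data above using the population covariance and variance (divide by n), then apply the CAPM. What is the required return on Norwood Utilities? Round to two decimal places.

Mean R_i = (-4.3 + 9.1 + 15.5 + 3.3 + 2.7 + 7.8) / 6 = 5.6833%
Mean R_m = (0.2 + 6.8 + 9.1 + 0.0 + 6.1 + 5.7) / 6 = 4.6500%
Σ(R_i − R̄_i)(R_m − R̄_m) = 104.4350  ⇒  Cov = 104.4350 / 6 = 17.4058
Σ(R_m − R̄_m)² = 69.0550  ⇒  Var(R_m) = 69.0550 / 6 = 11.5092
β = Cov / Var(R_m) = 17.4058 / 11.5092 = 1.5123
MRP = 12.46% − 5.13% = 7.33%
E(R) = R_f + β × MRP = 5.13% + 1.5123 × 7.33% = 16.22%

16.22%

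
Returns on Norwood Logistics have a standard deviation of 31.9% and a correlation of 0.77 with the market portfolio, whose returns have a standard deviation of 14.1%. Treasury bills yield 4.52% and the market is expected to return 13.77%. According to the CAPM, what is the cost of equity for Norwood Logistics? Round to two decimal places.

β = ρ × σ_i / σ_m = 0.77 × 31.9% / 14.1% = 1.7421
MRP = 13.77% − 4.52% = 9.25%
E(R) = 4.52% + 1.7421 × 9.25% = 20.63%

20.63%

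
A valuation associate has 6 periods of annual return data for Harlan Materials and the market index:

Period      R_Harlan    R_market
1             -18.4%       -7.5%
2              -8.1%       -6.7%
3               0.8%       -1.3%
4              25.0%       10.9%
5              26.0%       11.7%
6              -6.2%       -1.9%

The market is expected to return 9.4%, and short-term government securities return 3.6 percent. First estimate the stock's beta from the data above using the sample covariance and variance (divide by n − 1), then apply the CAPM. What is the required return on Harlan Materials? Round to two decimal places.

15.98%

Mean R_i = (-18.4 − 8.1 + 0.8 + 25.0 + 26.0 − 6.2) / 6 = 3.1833%
Mean R_m = (-7.5 − 6.7 − 1.3 + 10.9 + 11.7 − 1.9) / 6 = 0.8667%
Σ(R_i − R̄_i)(R_m − R̄_m) = 763.1567  ⇒  Cov = 763.1567 / 5 = 152.6313
Σ(R_m − R̄_m)² = 357.6333  ⇒  Var(R_m) = 357.6333 / 5 = 71.5267
β = Cov / Var(R_m) = 152.6313 / 71.5267 = 2.1339
MRP = 9.4% − 3.6% = 5.80%
E(R) = R_f + β × MRP = 3.6% + 2.1339 × 5.8% = 15.98%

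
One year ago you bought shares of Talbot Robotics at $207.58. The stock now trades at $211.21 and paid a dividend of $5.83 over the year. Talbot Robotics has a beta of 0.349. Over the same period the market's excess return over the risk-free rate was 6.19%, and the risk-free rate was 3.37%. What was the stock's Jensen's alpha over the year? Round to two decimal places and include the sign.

-0.97%

Realised HPR = (P1 + D1 − P0) / P0 = (211.21 + 5.83 − 207.58) / 207.58 = 9.46 / 207.58 = 4.5573%
CAPM required = R_f + β·MRP = 3.37% + 0.349 × 6.19% = 5.53031%
α = realised − required = 4.5573% − 5.53031% = -0.97%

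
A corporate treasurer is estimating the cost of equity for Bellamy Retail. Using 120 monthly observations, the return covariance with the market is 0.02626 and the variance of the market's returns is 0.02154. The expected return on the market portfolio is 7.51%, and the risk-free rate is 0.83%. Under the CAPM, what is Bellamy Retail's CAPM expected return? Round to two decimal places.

8.97%

β = Cov(R_i, R_m) / Var(R_m) = 0.02626 / 0.02154 = 1.2191
MRP = 7.51% − 0.83% = 6.68%
E(R) = R_f + β × MRP = 0.83% + 1.2191 × 6.68% = 8.97%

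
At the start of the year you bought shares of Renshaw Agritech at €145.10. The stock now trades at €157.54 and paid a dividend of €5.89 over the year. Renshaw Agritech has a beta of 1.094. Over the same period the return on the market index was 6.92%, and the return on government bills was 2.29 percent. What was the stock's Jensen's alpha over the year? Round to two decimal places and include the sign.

+5.28%

Realised HPR = (P1 + D1 − P0) / P0 = (157.54 + 5.89 − 145.10) / 145.10 = 18.33 / 145.10 = 12.6327%
MRP = 6.92% − 2.29% = 4.63%
CAPM required = R_f + β·MRP = 2.29% + 1.094 × 4.63% = 7.35522%
α = realised − required = 12.6327% − 7.35522% = +5.28%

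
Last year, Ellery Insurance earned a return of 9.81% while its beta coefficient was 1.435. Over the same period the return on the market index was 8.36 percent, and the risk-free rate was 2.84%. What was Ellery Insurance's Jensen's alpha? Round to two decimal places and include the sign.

Market excess return = 8.36% − 2.84% = 5.52%
CAPM benchmark = R_f + β(R_m − R_f) = 2.84% + 1.435 × 5.52% = 10.76120%
α = actual − benchmark = 9.81% − 10.76120% = -0.95%

-0.95%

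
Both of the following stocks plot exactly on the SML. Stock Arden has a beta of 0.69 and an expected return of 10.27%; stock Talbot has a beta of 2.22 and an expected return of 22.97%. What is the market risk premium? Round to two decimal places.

Both satisfy E(R) = R_f + β·MRP, so the slope of the SML is
MRP = (22.97% − 10.27%) / (2.22 − 0.69) = 12.70% / 1.53 = 8.3007%

8.30%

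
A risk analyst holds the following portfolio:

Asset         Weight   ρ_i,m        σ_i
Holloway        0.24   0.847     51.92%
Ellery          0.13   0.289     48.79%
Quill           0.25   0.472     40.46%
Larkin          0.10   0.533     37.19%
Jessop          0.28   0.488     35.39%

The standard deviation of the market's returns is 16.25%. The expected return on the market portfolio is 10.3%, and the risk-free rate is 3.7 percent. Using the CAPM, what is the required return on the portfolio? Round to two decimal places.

β_Holloway = 0.847 × 51.92% / 16.25% = 2.7062
β_Ellery = 0.289 × 48.79% / 16.25% = 0.8677
β_Quill = 0.472 × 40.46% / 16.25% = 1.1752
β_Larkin = 0.533 × 37.19% / 16.25% = 1.2198
β_Jessop = 0.488 × 35.39% / 16.25% = 1.0628
β_P = Σ w_i β_i = 0.24×2.7062 + 0.13×0.8677 + 0.25×1.1752 + 0.10×1.2198 + 0.28×1.0628 = 1.4757
MRP = 10.3% − 3.7% = 6.60%
E(R_P) = R_f + β_P × MRP = 3.7% + 1.4757 × 6.6% = 13.44%

13.44%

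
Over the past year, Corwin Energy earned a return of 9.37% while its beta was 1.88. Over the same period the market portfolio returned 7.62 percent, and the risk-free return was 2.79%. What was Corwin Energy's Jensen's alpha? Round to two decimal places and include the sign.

Market excess return = 7.62% − 2.79% = 4.83%
CAPM benchmark = R_f + β(R_m − R_f) = 2.79% + 1.88 × 4.83% = 11.8704%
α = actual − benchmark = 9.37% − 11.8704% = -2.50%

-2.50%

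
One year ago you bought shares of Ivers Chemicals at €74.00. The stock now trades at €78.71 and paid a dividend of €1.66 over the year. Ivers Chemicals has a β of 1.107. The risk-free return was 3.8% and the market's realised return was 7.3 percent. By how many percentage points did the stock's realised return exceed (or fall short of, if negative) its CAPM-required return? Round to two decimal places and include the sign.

Realised HPR = (P1 + D1 − P0) / P0 = (78.71 + 1.66 − 74.00) / 74.00 = 6.37 / 74.00 = 8.6081%
MRP = 7.3% − 3.8% = 3.50%
CAPM required = R_f + β·MRP = 3.8% + 1.107 × 3.5% = 7.6745%
α = realised − required = 8.6081% − 7.6745% = +0.93%

+0.93%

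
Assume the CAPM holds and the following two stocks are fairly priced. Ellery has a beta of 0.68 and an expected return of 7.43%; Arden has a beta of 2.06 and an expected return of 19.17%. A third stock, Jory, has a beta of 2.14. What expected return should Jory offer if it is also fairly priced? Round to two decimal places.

19.85%

MRP (SML slope) = (19.17% − 7.43%) / (2.06 − 0.68) = 11.74% / 1.38 = 8.5072%
R_f (intercept) = 7.43% − 0.68 × 8.5072% = 1.6451%
E(R_Jory) = R_f + β × MRP = 1.6451% + 2.14 × 8.5072% = 19.85%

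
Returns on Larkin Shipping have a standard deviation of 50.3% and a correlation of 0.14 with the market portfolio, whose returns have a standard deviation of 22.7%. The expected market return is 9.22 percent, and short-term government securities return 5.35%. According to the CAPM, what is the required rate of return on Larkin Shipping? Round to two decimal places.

6.55%

β = ρ × σ_i / σ_m = 0.14 × 50.3% / 22.7% = 0.3102
MRP = 9.22% − 5.35% = 3.87%
E(R) = 5.35% + 0.3102 × 3.87% = 6.55%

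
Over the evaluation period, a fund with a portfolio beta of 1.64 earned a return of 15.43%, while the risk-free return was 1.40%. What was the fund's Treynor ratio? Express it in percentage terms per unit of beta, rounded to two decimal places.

8.55%

Treynor = (R_P − R_f) / β_P = (15.43% − 1.40%) / 1.6400 = 14.03% / 1.6400 = 8.55%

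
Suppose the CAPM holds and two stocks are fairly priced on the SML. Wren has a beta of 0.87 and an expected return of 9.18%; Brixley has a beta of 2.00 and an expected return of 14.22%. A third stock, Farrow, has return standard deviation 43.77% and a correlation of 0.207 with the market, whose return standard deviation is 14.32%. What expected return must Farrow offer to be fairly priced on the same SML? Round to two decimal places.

8.12%

MRP = (14.22% − 9.18%) / (2.00 − 0.87) = 4.4602%
R_f = 9.18% − 0.87 × 4.4602% = 5.2996%
β_Farrow = ρ·σ_i/σ_m = 0.207 × 43.77 / 14.32 = 0.6327
E(R_Farrow) = R_f + β × MRP = 5.2996% + 0.6327 × 4.4602% = 8.12%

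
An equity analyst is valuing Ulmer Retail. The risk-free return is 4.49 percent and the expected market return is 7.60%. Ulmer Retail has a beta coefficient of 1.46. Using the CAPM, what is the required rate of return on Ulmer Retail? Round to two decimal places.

9.03%

Market risk premium = E(R_m) − R_f = 7.60% − 4.49% = 3.11%
E(R) = R_f + β × MRP = 4.49% + 1.46 × 3.11% = 9.03%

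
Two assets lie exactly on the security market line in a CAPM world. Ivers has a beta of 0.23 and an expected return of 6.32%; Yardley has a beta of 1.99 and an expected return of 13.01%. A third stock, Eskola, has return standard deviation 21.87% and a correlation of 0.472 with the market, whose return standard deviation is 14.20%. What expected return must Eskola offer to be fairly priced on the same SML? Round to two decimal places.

8.21%

MRP = (13.01% − 6.32%) / (1.99 − 0.23) = 3.8011%
R_f = 6.32% − 0.23 × 3.8011% = 5.4457%
β_Eskola = ρ·σ_i/σ_m = 0.472 × 21.87 / 14.20 = 0.7269
E(R_Eskola) = R_f + β × MRP = 5.4457% + 0.7269 × 3.8011% = 8.21%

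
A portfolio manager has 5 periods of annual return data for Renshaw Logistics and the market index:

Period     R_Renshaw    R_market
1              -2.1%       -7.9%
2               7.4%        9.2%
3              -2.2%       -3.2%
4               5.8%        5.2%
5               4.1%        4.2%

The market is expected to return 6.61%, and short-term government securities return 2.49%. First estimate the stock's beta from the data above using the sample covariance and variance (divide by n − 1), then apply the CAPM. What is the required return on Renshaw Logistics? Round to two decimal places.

5.07%

Mean R_i = (-2.1 + 7.4 − 2.2 + 5.8 + 4.1) / 5 = 2.6000%
Mean R_m = (-7.9 + 9.2 − 3.2 + 5.2 + 4.2) / 5 = 1.5000%
Σ(R_i − R̄_i)(R_m − R̄_m) = 119.5900  ⇒  Cov = 119.5900 / 4 = 29.8975
Σ(R_m − R̄_m)² = 190.7200  ⇒  Var(R_m) = 190.7200 / 4 = 47.6800
β = Cov / Var(R_m) = 29.8975 / 47.6800 = 0.6270
MRP = 6.61% − 2.49% = 4.12%
E(R) = R_f + β × MRP = 2.49% + 0.6270 × 4.12% = 5.07%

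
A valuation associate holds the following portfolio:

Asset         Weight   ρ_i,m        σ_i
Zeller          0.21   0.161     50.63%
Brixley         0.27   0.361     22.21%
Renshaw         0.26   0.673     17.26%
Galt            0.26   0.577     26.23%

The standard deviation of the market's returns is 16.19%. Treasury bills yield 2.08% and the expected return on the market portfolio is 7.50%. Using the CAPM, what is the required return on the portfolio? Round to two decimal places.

β_Zeller = 0.161 × 50.63% / 16.19% = 0.5035
β_Brixley = 0.361 × 22.21% / 16.19% = 0.4952
β_Renshaw = 0.673 × 17.26% / 16.19% = 0.7175
β_Galt = 0.577 × 26.23% / 16.19% = 0.9348
β_P = Σ w_i β_i = 0.21×0.5035 + 0.27×0.4952 + 0.26×0.7175 + 0.26×0.9348 = 0.6690
MRP = 7.50% − 2.08% = 5.42%
E(R_P) = R_f + β_P × MRP = 2.08% + 0.6690 × 5.42% = 5.71%

5.71%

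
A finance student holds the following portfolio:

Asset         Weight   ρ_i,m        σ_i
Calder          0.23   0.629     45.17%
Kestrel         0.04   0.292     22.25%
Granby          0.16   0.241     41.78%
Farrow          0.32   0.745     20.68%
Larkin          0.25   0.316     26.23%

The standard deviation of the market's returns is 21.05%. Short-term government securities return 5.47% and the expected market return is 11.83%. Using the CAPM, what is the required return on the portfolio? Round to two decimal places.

β_Calder = 0.629 × 45.17% / 21.05% = 1.3497
β_Kestrel = 0.292 × 22.25% / 21.05% = 0.3086
β_Granby = 0.241 × 41.78% / 21.05% = 0.4783
β_Farrow = 0.745 × 20.68% / 21.05% = 0.7319
β_Larkin = 0.316 × 26.23% / 21.05% = 0.3938
β_P = Σ w_i β_i = 0.23×1.3497 + 0.04×0.3086 + 0.16×0.4783 + 0.32×0.7319 + 0.25×0.3938 = 0.7320
MRP = 11.83% − 5.47% = 6.36%
E(R_P) = R_f + β_P × MRP = 5.47% + 0.7320 × 6.36% = 10.13%

10.13%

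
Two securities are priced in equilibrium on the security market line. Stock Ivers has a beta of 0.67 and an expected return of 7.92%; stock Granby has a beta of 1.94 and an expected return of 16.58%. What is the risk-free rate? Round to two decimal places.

3.35%

Both satisfy E(R) = R_f + β·MRP, so the slope of the SML is
MRP = (16.58% − 7.92%) / (1.94 − 0.67) = 8.66% / 1.27 = 6.8189%
R_f = E(R_Ivers) − β_Ivers·MRP = 7.92% − 0.67 × 6.8189% = 3.3513%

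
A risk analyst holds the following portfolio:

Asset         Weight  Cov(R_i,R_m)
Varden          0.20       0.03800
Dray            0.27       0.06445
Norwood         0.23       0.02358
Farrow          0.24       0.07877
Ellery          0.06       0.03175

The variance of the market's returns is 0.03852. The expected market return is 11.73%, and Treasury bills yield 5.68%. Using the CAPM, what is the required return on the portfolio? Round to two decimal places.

13.73%

β_Varden = 0.03800 / 0.03852 = 0.9865
β_Dray = 0.06445 / 0.03852 = 1.6732
β_Norwood = 0.02358 / 0.03852 = 0.6121
β_Farrow = 0.07877 / 0.03852 = 2.0449
β_Ellery = 0.03175 / 0.03852 = 0.8242
β_P = Σ w_i β_i = 0.20×0.9865 + 0.27×1.6732 + 0.23×0.6121 + 0.24×2.0449 + 0.06×0.8242 = 1.3301
MRP = 11.73% − 5.68% = 6.05%
E(R_P) = R_f + β_P × MRP = 5.68% + 1.3301 × 6.05% = 13.73%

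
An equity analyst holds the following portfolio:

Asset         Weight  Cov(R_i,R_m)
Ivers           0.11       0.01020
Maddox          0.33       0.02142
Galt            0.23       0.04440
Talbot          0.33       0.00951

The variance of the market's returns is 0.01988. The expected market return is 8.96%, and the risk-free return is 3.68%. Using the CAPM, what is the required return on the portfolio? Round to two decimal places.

β_Ivers = 0.01020 / 0.01988 = 0.5131
β_Maddox = 0.02142 / 0.01988 = 1.0775
β_Galt = 0.04440 / 0.01988 = 2.2334
β_Talbot = 0.00951 / 0.01988 = 0.4784
β_P = Σ w_i β_i = 0.11×0.5131 + 0.33×1.0775 + 0.23×2.2334 + 0.33×0.4784 = 1.0836
MRP = 8.96% − 3.68% = 5.28%
E(R_P) = R_f + β_P × MRP = 3.68% + 1.0836 × 5.28% = 9.40%

9.40%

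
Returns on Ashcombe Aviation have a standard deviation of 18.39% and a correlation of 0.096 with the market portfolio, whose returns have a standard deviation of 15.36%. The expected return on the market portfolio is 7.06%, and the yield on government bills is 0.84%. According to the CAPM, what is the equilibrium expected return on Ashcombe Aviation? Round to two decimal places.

β = ρ × σ_i / σ_m = 0.096 × 18.39% / 15.36% = 0.1149
MRP = 7.06% − 0.84% = 6.22%
E(R) = 0.84% + 0.1149 × 6.22% = 1.55%

1.55%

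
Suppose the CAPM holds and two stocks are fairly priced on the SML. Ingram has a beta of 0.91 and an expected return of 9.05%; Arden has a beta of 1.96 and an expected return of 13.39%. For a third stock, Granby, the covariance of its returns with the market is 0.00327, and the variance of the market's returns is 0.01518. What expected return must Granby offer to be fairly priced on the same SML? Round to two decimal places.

MRP = (13.39% − 9.05%) / (1.96 − 0.91) = 4.1333%
R_f = 9.05% − 0.91 × 4.1333% = 5.2887%
β_Granby = Cov / Var(R_m) = 0.00327 / 0.01518 = 0.2154
E(R_Granby) = R_f + β × MRP = 5.2887% + 0.2154 × 4.1333% = 6.18%

6.18%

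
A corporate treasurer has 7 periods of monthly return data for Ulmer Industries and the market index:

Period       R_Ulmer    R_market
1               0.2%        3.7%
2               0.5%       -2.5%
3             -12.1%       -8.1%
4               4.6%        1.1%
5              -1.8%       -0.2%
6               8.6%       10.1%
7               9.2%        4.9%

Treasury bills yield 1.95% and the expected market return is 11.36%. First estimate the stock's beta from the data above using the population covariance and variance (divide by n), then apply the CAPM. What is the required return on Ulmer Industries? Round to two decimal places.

Mean R_i = (0.2 + 0.5 − 12.1 + 4.6 − 1.8 + 8.6 + 9.2) / 7 = 1.3143%
Mean R_m = (3.7 − 2.5 − 8.1 + 1.1 − 0.2 + 10.1 + 4.9) / 7 = 1.2857%
Σ(R_i − R̄_i)(R_m − R̄_m) = 223.0314  ⇒  Cov = 223.0314 / 7 = 31.8616
Σ(R_m − R̄_m)² = 201.2486  ⇒  Var(R_m) = 201.2486 / 7 = 28.7498
β = Cov / Var(R_m) = 31.8616 / 28.7498 = 1.1082
MRP = 11.36% − 1.95% = 9.41%
E(R) = R_f + β × MRP = 1.95% + 1.1082 × 9.41% = 12.38%

12.38%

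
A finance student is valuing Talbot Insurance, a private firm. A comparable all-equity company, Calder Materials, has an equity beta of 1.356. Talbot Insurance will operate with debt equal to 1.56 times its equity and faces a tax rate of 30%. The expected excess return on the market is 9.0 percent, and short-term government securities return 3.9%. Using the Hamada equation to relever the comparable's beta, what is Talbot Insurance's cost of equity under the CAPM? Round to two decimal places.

β_L = β_U × [1 + (1 − t)(D/E)] = 1.356 × [1 + (1 − 0.30) × 1.56]
    = 1.356 × [1 + 0.70 × 1.56] = 1.356 × 2.0920 = 2.8368
E(R) = R_f + β_L × MRP = 3.9% + 2.8368 × 9.0% = 29.43%

29.43%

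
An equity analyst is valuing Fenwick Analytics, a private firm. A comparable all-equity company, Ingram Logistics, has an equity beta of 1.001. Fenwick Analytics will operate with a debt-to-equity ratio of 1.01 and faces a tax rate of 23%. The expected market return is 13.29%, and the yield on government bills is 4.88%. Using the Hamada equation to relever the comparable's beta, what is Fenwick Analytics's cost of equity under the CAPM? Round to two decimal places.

19.85%

β_L = β_U × [1 + (1 − t)(D/E)] = 1.001 × [1 + (1 − 0.23) × 1.01]
    = 1.001 × [1 + 0.77 × 1.01] = 1.001 × 1.7777 = 1.7795
MRP = 13.29% − 4.88% = 8.41%
E(R) = R_f + β_L × MRP = 4.88% + 1.7795 × 8.41% = 19.85%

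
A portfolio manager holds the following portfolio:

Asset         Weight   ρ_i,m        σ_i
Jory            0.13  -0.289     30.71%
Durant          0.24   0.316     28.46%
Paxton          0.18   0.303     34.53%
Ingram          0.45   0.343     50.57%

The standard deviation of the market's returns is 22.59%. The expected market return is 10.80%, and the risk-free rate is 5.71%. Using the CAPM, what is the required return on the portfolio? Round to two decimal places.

β_Jory = -0.289 × 30.71% / 22.59% = -0.3929
β_Durant = 0.316 × 28.46% / 22.59% = 0.3981
β_Paxton = 0.303 × 34.53% / 22.59% = 0.4632
β_Ingram = 0.343 × 50.57% / 22.59% = 0.7678
β_P = Σ w_i β_i = 0.13×-0.3929 + 0.24×0.3981 + 0.18×0.4632 + 0.45×0.7678 = 0.4734
MRP = 10.80% − 5.71% = 5.09%
E(R_P) = R_f + β_P × MRP = 5.71% + 0.4734 × 5.09% = 8.12%

8.12%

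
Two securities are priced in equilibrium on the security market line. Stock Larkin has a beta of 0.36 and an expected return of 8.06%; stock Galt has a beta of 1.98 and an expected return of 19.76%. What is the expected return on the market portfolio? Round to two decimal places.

Both satisfy E(R) = R_f + β·MRP, so the slope of the SML is
MRP = (19.76% − 8.06%) / (1.98 − 0.36) = 11.70% / 1.62 = 7.2222%
R_f = E(R_Larkin) − β_Larkin·MRP = 8.06% − 0.36 × 7.2222% = 5.4600%
E(R_m) = R_f + MRP = 5.4600% + 7.2222% = 12.68%

12.68%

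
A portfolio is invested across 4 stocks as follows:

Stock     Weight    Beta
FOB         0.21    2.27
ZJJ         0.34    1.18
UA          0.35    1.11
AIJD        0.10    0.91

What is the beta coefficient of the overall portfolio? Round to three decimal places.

β_P = Σ w_i β_i = 0.21×2.27 + 0.34×1.18 + 0.35×1.11 + 0.10×0.91 = 1.3574

1.357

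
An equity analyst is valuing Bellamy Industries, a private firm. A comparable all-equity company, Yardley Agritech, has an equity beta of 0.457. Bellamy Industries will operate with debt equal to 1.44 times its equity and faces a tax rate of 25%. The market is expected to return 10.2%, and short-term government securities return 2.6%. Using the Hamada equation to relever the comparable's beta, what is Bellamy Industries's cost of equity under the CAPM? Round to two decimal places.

9.82%

β_L = β_U × [1 + (1 − t)(D/E)] = 0.457 × [1 + (1 − 0.25) × 1.44]
    = 0.457 × [1 + 0.75 × 1.44] = 0.457 × 2.0800 = 0.9506
MRP = 10.2% − 2.6% = 7.60%
E(R) = R_f + β_L × MRP = 2.6% + 0.9506 × 7.6% = 9.82%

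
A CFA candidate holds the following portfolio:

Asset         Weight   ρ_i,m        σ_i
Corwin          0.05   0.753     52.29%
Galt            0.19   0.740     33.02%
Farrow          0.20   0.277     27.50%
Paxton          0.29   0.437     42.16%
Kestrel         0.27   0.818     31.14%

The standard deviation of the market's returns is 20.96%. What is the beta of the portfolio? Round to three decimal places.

0.971

β_Corwin = 0.753 × 52.29% / 20.96% = 1.8785
β_Galt = 0.740 × 33.02% / 20.96% = 1.1658
β_Farrow = 0.277 × 27.50% / 20.96% = 0.3634
β_Paxton = 0.437 × 42.16% / 20.96% = 0.8790
β_Kestrel = 0.818 × 31.14% / 20.96% = 1.2153
β_P = Σ w_i β_i = 0.05×1.8785 + 0.19×1.1658 + 0.20×0.3634 + 0.29×0.8790 + 0.27×1.2153 = 0.9711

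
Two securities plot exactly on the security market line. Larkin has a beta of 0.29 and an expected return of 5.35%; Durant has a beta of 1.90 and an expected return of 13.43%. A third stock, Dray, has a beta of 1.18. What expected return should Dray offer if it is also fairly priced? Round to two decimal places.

9.82%

MRP (SML slope) = (13.43% − 5.35%) / (1.90 − 0.29) = 8.08% / 1.61 = 5.0186%
R_f (intercept) = 5.35% − 0.29 × 5.0186% = 3.8946%
E(R_Dray) = R_f + β × MRP = 3.8946% + 1.18 × 5.0186% = 9.82%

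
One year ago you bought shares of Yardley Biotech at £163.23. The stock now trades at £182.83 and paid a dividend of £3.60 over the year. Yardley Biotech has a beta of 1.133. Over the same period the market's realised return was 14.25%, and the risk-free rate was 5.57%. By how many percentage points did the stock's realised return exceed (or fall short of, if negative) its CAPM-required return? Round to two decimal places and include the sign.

-1.19%

Realised HPR = (P1 + D1 − P0) / P0 = (182.83 + 3.60 − 163.23) / 163.23 = 23.20 / 163.23 = 14.2131%
MRP = 14.25% − 5.57% = 8.68%
CAPM required = R_f + β·MRP = 5.57% + 1.133 × 8.68% = 15.40444%
α = realised − required = 14.2131% − 15.40444% = -1.19%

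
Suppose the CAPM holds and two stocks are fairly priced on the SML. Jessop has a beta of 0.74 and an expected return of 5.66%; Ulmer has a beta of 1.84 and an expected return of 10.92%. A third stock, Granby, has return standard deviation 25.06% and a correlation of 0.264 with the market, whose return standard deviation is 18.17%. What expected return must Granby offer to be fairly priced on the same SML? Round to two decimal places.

MRP = (10.92% − 5.66%) / (1.84 − 0.74) = 4.7818%
R_f = 5.66% − 0.74 × 4.7818% = 2.1215%
β_Granby = ρ·σ_i/σ_m = 0.264 × 25.06 / 18.17 = 0.3641
E(R_Granby) = R_f + β × MRP = 2.1215% + 0.3641 × 4.7818% = 3.86%

3.86%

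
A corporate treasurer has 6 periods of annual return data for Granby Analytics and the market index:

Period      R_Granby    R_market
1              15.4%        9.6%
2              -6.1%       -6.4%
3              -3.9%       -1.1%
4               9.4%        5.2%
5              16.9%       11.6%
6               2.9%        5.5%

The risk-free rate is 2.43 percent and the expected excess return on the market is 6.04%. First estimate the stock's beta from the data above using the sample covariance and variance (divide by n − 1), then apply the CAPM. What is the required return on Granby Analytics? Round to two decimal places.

Mean R_i = (15.4 − 6.1 − 3.9 + 9.4 + 16.9 + 2.9) / 6 = 5.7667%
Mean R_m = (9.6 − 6.4 − 1.1 + 5.2 + 11.6 + 5.5) / 6 = 4.0667%
Σ(R_i − R̄_i)(R_m − R̄_m) = 311.3333  ⇒  Cov = 311.3333 / 5 = 62.2667
Σ(R_m − R̄_m)² = 226.9533  ⇒  Var(R_m) = 226.9533 / 5 = 45.3907
β = Cov / Var(R_m) = 62.2667 / 45.3907 = 1.3718
E(R) = R_f + β × MRP = 2.43% + 1.3718 × 6.04% = 10.72%

10.72%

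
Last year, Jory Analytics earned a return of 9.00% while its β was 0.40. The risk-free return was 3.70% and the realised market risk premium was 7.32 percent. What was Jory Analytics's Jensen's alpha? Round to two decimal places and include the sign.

CAPM benchmark = R_f + β(R_m − R_f) = 3.70% + 0.40 × 7.32% = 6.6280%
α = actual − benchmark = 9.00% − 6.6280% = +2.37%

+2.37%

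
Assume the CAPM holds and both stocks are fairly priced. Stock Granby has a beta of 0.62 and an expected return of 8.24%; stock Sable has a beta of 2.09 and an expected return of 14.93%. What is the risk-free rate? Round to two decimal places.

5.42%

Both satisfy E(R) = R_f + β·MRP, so the slope of the SML is
MRP = (14.93% − 8.24%) / (2.09 − 0.62) = 6.69% / 1.47 = 4.5510%
R_f = E(R_Granby) − β_Granby·MRP = 8.24% − 0.62 × 4.5510% = 5.4184%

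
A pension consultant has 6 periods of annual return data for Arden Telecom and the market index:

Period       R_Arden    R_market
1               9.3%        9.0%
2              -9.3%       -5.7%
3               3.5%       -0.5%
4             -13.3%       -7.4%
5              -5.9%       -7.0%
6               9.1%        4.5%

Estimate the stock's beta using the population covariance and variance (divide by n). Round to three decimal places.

1.342

Mean R_i = (9.3 − 9.3 + 3.5 − 13.3 − 5.9 + 9.1) / 6 = -1.1000%
Mean R_m = (9.0 − 5.7 − 0.5 − 7.4 − 7.0 + 4.5) / 6 = -1.1833%
Σ(R_i − R̄_i)(R_m − R̄_m) = 307.8200  ⇒  Cov = 307.8200 / 6 = 51.3033
Σ(R_m − R̄_m)² = 229.3483  ⇒  Var(R_m) = 229.3483 / 6 = 38.2247
β = Cov / Var(R_m) = 51.3033 / 38.2247 = 1.3422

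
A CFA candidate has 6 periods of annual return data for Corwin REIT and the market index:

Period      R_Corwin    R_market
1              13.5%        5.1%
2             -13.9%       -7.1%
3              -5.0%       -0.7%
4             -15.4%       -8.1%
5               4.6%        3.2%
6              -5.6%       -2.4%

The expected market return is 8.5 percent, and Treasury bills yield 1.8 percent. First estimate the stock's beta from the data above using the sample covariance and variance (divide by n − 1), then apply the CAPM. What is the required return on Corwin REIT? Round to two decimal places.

15.38%

Mean R_i = (13.5 − 13.9 − 5.0 − 15.4 + 4.6 − 5.6) / 6 = -3.6333%
Mean R_m = (5.1 − 7.1 − 0.7 − 8.1 + 3.2 − 2.4) / 6 = -1.6667%
Σ(R_i − R̄_i)(R_m − R̄_m) = 287.6067  ⇒  Cov = 287.6067 / 5 = 57.5213
Σ(R_m − R̄_m)² = 141.8533  ⇒  Var(R_m) = 141.8533 / 5 = 28.3707
β = Cov / Var(R_m) = 57.5213 / 28.3707 = 2.0275
MRP = 8.5% − 1.8% = 6.70%
E(R) = R_f + β × MRP = 1.8% + 2.0275 × 6.7% = 15.38%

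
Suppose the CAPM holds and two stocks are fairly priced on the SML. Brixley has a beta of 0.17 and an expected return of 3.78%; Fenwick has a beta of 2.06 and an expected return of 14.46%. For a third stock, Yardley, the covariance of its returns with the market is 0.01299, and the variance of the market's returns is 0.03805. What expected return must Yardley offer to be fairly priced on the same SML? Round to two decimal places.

4.75%

MRP = (14.46% − 3.78%) / (2.06 − 0.17) = 5.6508%
R_f = 3.78% − 0.17 × 5.6508% = 2.8194%
β_Yardley = Cov / Var(R_m) = 0.01299 / 0.03805 = 0.3414
E(R_Yardley) = R_f + β × MRP = 2.8194% + 0.3414 × 5.6508% = 4.75%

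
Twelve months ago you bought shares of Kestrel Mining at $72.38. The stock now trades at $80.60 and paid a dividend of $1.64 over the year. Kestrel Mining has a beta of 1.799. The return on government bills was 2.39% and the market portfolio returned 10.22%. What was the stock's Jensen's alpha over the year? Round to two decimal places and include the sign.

-2.85%

Realised HPR = (P1 + D1 − P0) / P0 = (80.60 + 1.64 − 72.38) / 72.38 = 9.86 / 72.38 = 13.6225%
MRP = 10.22% − 2.39% = 7.83%
CAPM required = R_f + β·MRP = 2.39% + 1.799 × 7.83% = 16.47617%
α = realised − required = 13.6225% − 16.47617% = -2.85%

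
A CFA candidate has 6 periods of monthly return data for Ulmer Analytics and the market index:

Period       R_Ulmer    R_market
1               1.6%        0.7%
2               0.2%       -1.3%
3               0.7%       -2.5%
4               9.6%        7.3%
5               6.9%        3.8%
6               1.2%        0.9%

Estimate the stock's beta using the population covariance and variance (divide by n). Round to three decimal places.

Mean R_i = (1.6 + 0.2 + 0.7 + 9.6 + 6.9 + 1.2) / 6 = 3.3667%
Mean R_m = (0.7 − 1.3 − 2.5 + 7.3 + 3.8 + 0.9) / 6 = 1.4833%
Σ(R_i − R̄_i)(R_m − R̄_m) = 66.5267  ⇒  Cov = 66.5267 / 6 = 11.0878
Σ(R_m − R̄_m)² = 63.7683  ⇒  Var(R_m) = 63.7683 / 6 = 10.6281
β = Cov / Var(R_m) = 11.0878 / 10.6281 = 1.0433

1.043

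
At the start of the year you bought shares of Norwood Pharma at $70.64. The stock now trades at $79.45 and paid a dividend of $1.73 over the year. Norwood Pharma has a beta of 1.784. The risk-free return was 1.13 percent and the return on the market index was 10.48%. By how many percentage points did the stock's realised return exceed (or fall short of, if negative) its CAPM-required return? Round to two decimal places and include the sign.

-2.89%

Realised HPR = (P1 + D1 − P0) / P0 = (79.45 + 1.73 − 70.64) / 70.64 = 10.54 / 70.64 = 14.9207%
MRP = 10.48% − 1.13% = 9.35%
CAPM required = R_f + β·MRP = 1.13% + 1.784 × 9.35% = 17.81040%
α = realised − required = 14.9207% − 17.81040% = -2.89%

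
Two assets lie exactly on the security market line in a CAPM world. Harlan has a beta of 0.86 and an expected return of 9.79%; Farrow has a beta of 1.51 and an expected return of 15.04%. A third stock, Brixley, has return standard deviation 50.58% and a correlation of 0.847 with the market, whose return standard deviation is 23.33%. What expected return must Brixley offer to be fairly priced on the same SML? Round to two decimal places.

MRP = (15.04% − 9.79%) / (1.51 − 0.86) = 8.0769%
R_f = 9.79% − 0.86 × 8.0769% = 2.8439%
β_Brixley = ρ·σ_i/σ_m = 0.847 × 50.58 / 23.33 = 1.8363
E(R_Brixley) = R_f + β × MRP = 2.8439% + 1.8363 × 8.0769% = 17.68%

17.68%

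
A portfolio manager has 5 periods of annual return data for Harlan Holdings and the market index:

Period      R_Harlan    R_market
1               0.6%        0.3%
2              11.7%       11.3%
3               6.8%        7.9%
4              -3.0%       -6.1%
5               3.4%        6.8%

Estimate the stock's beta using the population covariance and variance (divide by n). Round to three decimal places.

Mean R_i = (0.6 + 11.7 + 6.8 − 3.0 + 3.4) / 5 = 3.9000%
Mean R_m = (0.3 + 11.3 + 7.9 − 6.1 + 6.8) / 5 = 4.0400%
Σ(R_i − R̄_i)(R_m − R̄_m) = 148.7500  ⇒  Cov = 148.7500 / 5 = 29.7500
Σ(R_m − R̄_m)² = 192.0320  ⇒  Var(R_m) = 192.0320 / 5 = 38.4064
β = Cov / Var(R_m) = 29.7500 / 38.4064 = 0.7746

0.775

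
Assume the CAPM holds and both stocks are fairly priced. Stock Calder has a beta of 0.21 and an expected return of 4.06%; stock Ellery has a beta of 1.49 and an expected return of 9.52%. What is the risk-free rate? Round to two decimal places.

3.16%

Both satisfy E(R) = R_f + β·MRP, so the slope of the SML is
MRP = (9.52% − 4.06%) / (1.49 − 0.21) = 5.46% / 1.28 = 4.2656%
R_f = E(R_Calder) − β_Calder·MRP = 4.06% − 0.21 × 4.2656% = 3.1642%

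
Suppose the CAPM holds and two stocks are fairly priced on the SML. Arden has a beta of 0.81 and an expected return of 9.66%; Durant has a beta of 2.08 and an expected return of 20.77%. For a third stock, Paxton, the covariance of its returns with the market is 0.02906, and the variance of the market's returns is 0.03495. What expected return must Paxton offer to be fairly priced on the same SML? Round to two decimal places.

9.85%

MRP = (20.77% − 9.66%) / (2.08 − 0.81) = 8.7480%
R_f = 9.66% − 0.81 × 8.7480% = 2.5741%
β_Paxton = Cov / Var(R_m) = 0.02906 / 0.03495 = 0.8315
E(R_Paxton) = R_f + β × MRP = 2.5741% + 0.8315 × 8.7480% = 9.85%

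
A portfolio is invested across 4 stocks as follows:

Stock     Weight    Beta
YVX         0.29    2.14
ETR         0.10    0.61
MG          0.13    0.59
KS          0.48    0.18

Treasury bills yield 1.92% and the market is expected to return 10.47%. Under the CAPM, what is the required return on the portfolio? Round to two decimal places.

β_P = Σ w_i β_i = 0.29×2.14 + 0.10×0.61 + 0.13×0.59 + 0.48×0.18 = 0.8447
MRP = 10.47% − 1.92% = 8.55%
E(R_P) = R_f + β_P × MRP = 1.92% + 0.8447 × 8.55% = 9.14%

9.14%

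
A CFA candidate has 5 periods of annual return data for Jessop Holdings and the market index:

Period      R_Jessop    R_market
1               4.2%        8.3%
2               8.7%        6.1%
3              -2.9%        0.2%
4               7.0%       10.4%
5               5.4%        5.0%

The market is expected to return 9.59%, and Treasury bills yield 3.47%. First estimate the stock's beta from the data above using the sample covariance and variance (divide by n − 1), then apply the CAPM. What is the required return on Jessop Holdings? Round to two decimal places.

Mean R_i = (4.2 + 8.7 − 2.9 + 7.0 + 5.4) / 5 = 4.4800%
Mean R_m = (8.3 + 6.1 + 0.2 + 10.4 + 5.0) / 5 = 6.0000%
Σ(R_i − R̄_i)(R_m − R̄_m) = 52.7500  ⇒  Cov = 52.7500 / 4 = 13.1875
Σ(R_m − R̄_m)² = 59.3000  ⇒  Var(R_m) = 59.3000 / 4 = 14.8250
β = Cov / Var(R_m) = 13.1875 / 14.8250 = 0.8895
MRP = 9.59% − 3.47% = 6.12%
E(R) = R_f + β × MRP = 3.47% + 0.8895 × 6.12% = 8.91%

8.91%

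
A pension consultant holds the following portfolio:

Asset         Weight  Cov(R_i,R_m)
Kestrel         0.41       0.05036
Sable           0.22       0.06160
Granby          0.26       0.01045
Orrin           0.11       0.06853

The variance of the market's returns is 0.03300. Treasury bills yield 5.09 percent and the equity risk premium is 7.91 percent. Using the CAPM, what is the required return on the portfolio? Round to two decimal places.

15.75%

β_Kestrel = 0.05036 / 0.03300 = 1.5261
β_Sable = 0.06160 / 0.03300 = 1.8667
β_Granby = 0.01045 / 0.03300 = 0.3167
β_Orrin = 0.06853 / 0.03300 = 2.0767
β_P = Σ w_i β_i = 0.41×1.5261 + 0.22×1.8667 + 0.26×0.3167 + 0.11×2.0767 = 1.3472
E(R_P) = R_f + β_P × MRP = 5.09% + 1.3472 × 7.91% = 15.75%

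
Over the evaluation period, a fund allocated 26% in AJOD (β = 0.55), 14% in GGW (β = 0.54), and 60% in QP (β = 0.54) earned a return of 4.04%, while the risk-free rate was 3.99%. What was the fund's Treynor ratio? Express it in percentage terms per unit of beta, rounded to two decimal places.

0.09%

β_P = 0.26×0.55 + 0.14×0.54 + 0.60×0.54 = 0.5426
Treynor = (R_P − R_f) / β_P = (4.04% − 3.99%) / 0.5426 = 0.05% / 0.5426 = 0.09%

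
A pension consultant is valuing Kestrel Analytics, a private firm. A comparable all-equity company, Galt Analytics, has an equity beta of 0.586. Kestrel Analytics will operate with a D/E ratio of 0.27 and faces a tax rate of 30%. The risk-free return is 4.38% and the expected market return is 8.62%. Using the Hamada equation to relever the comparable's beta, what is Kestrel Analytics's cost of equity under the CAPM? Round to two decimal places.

7.33%

β_L = β_U × [1 + (1 − t)(D/E)] = 0.586 × [1 + (1 − 0.30) × 0.27]
    = 0.586 × [1 + 0.70 × 0.27] = 0.586 × 1.1890 = 0.6968
MRP = 8.62% − 4.38% = 4.24%
E(R) = R_f + β_L × MRP = 4.38% + 0.6968 × 4.24% = 7.33%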